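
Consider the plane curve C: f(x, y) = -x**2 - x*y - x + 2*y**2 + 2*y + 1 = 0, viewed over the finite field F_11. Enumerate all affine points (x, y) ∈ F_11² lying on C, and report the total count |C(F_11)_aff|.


Affine F_11-points: {(1, 6), (1, 10), (3, 0), (3, 6), (6, 5), (6, 8), (7, 0), (7, 8), (10, 5), (10, 10)}; count = 10.

For each of the 121 pairs (x, y) ∈ F_11², evaluate f(x, y) mod 11. Record the zeros.
  x = 0: [0↦1, 1↦5, 2↦2, 3↦3, 4↦8, 5↦6, 6↦8, 7↦3, 8↦2, 9↦5, 10↦1]  zeros at y ∈ ∅
  x = 1: [0↦10, 1↦2, 2↦9, 3↦9, 4↦2, 5↦10, 6↦0, 7↦5, 8↦3, 9↦5, 10↦0]  zeros at y ∈ {6, 10}
  x = 2: [0↦6, 1↦8, 2↦3, 3↦2, 4↦5, 5↦1, 6↦1, 7↦5, 8↦2, 9↦3, 10↦8]  zeros at y ∈ ∅
  x = 3: [0↦0, 1↦1, 2↦6, 3↦4, 4↦6, 5↦1, 6↦0, 7↦3, 8↦10, 9↦10, 10↦3]  zeros at y ∈ {0, 6}
  x = 4: [0↦3, 1↦3, 2↦7, 3↦4, 4↦5, 5↦10, 6↦8, 7↦10, 8↦5, 9↦4, 10↦7]  zeros at y ∈ ∅
  x = 5: [0↦4, 1↦3, 2↦6, 3↦2, 4↦2, 5↦6, 6↦3, 7↦4, 8↦9, 9↦7, 10↦9]  zeros at y ∈ ∅
  x = 6: [0↦3, 1↦1, 2↦3, 3↦9, 4↦8, 5↦0, 6↦7, 7↦7, 8↦0, 9↦8, 10↦9]  zeros at y ∈ {5, 8}
  x = 7: [0↦0, 1↦8, 2↦9, 3↦3, 4↦1, 5↦3, 6↦9, 7↦8, 8↦0, 9↦7, 10↦7]  zeros at y ∈ {0, 8}
  x = 8: [0↦6, 1↦2, 2↦2, 3↦6, 4↦3, 5↦4, 6↦9, 7↦7, 8↦9, 9↦4, 10↦3]  zeros at y ∈ ∅
  x = 9: [0↦10, 1↦5, 2↦4, 3↦7, 4↦3, 5↦3, 6↦7, 7↦4, 8↦5, 9↦10, 10↦8]  zeros at y ∈ ∅
  x = 10: [0↦1, 1↦6, 2↦4, 3↦6, 4↦1, 5↦0, 6↦3, 7↦10, 8↦10, 9↦3, 10↦0]  zeros at y ∈ {5, 10}
Collecting zeros: affine points = {(1, 6), (1, 10), (3, 0), (3, 6), (6, 5), (6, 8), (7, 0), (7, 8), (10, 5), (10, 10)}.
Total count |C(F_11)_aff| = 10.


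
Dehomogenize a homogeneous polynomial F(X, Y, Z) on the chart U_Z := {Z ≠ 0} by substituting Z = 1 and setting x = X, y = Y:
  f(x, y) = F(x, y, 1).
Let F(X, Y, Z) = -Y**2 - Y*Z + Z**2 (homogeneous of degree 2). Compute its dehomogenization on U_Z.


f(x, y) = -y**2 - y + 1

On U_Z we set Z = 1. Each monomial c·X^i·Y^j·Z^k in F becomes c·x^i·y^j·1^k = c·x^i·y^j.
Substituting Z = 1: F(X, Y, 1) = -y**2 - y + 1.
Note: deg(f) ≤ deg(F) = 2; strict inequality happens when F is divisible by Z (lost terms).


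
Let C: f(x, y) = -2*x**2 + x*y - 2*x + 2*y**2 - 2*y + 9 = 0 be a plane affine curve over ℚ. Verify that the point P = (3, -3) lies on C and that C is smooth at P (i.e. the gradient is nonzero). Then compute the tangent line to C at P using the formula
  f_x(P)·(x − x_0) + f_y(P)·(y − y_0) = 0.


Tangent line at P: -17*x - 11*y + 18 = 0.

Step 1: f(3, -3) = 0, so P lies on C.
Step 2: partial derivatives
  f_x(x, y) = -4*x + y - 2, f_y(x, y) = x + 4*y - 2.
  f_x(P) = -17, f_y(P) = -11 (gradient nonzero, so P is smooth).
Step 3: tangent line at P: -17·(x − 3) + -11·(y − -3) = 0.
Expanding: -17*x - 11*y + 18 = 0.


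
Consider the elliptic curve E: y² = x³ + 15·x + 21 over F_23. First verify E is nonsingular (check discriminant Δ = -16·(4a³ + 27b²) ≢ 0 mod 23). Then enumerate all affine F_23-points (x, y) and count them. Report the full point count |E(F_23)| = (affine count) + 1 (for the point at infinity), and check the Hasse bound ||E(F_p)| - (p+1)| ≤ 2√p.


Affine points = {(2, 6), (2, 17), (3, 1), (3, 22), (7, 3), (7, 20), (8, 3), (8, 20), (14, 10), (14, 13), (19, 9), (19, 14), (20, 8), (20, 15), (21, 11), (21, 12)}; affine count = 16; |E(F_23)| = 17.

Discriminant check: Δ ∝ 4a³ + 27b² = 4·15³ + 27·21² = 4·3375 + 27·441 ≡ 15 (mod 23). Nonzero ⇒ E is nonsingular.
For each x ∈ F_23, compute rhs = x³ + 15·x + 21 mod 23, then count y ∈ F_23 with y² ≡ rhs.
  x = 0: rhs = 21, matching y values: none (0 points).
  x = 1: rhs = 14, matching y values: none (0 points).
  x = 2: rhs = 13, matching y values: 6, 17 (2 points).
  x = 3: rhs = 1, matching y values: 1, 22 (2 points).
  x = 4: rhs = 7, matching y values: none (0 points).
  x = 5: rhs = 14, matching y values: none (0 points).
  x = 6: rhs = 5, matching y values: none (0 points).
  x = 7: rhs = 9, matching y values: 3, 20 (2 points).
  x = 8: rhs = 9, matching y values: 3, 20 (2 points).
  x = 9: rhs = 11, matching y values: none (0 points).
  x = 10: rhs = 21, matching y values: none (0 points).
  x = 11: rhs = 22, matching y values: none (0 points).
  x = 12: rhs = 20, matching y values: none (0 points).
  x = 13: rhs = 21, matching y values: none (0 points).
  x = 14: rhs = 8, matching y values: 10, 13 (2 points).
  x = 15: rhs = 10, matching y values: none (0 points).
  x = 16: rhs = 10, matching y values: none (0 points).
  x = 17: rhs = 14, matching y values: none (0 points).
  x = 18: rhs = 5, matching y values: none (0 points).
  x = 19: rhs = 12, matching y values: 9, 14 (2 points).
  x = 20: rhs = 18, matching y values: 8, 15 (2 points).
  x = 21: rhs = 6, matching y values: 11, 12 (2 points).
  x = 22: rhs = 5, matching y values: none (0 points).
Total affine count: 16.
Full point count |E(F_23)| = 16 + 1 = 17.
Hasse bound: |17 − (23+1)| = |-7| = 7 ≤ 2√23 ≈ 9.5917 ✓.


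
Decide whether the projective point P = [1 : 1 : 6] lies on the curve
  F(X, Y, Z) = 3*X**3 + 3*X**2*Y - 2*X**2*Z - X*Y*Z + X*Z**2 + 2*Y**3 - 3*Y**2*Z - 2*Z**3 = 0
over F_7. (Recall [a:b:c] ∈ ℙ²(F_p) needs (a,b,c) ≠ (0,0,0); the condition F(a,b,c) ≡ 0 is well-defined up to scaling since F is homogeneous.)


F(1,1,6) ≡ 3 (mod 7); P is NOT on the curve.

Evaluate F(1, 1, 6) term-by-term (mod 7).
  3*X**3 ↦ 3·1·1·1 = 3
  3*X**2*Y ↦ 3·1·1·1 = 3
  -2*X**2*Z ↦ -2·1·1·6 = -12
  -X*Y*Z ↦ -1·1·1·6 = -6
  X*Z**2 ↦ 1·1·1·36 = 36
  2*Y**3 ↦ 2·1·1·1 = 2
  -3*Y**2*Z ↦ -3·1·1·6 = -18
  -2*Z**3 ↦ -2·1·1·216 = -432
Sum: F(1, 1, 6) = (3) + (3) + (-12) + (-6) + (36) + (2) + (-18) + (-432) = -424.
Reducing mod 7: -424 ≡ 3 (mod 7).
Since F(a, b, c) ≡ 3 ≠ 0 (mod 7), P does NOT lie on the curve.


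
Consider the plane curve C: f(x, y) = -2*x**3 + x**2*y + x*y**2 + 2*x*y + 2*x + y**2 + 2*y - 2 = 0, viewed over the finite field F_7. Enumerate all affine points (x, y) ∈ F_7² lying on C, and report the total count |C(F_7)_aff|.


Affine F_7-points: {(2, 0), (2, 6), (3, 2), (3, 6), (4, 1), (4, 5), (5, 3), (5, 6), (6, 2)}; count = 9.

For each of the 49 pairs (x, y) ∈ F_7², evaluate f(x, y) mod 7. Record the zeros.
  x = 0: [0↦5, 1↦1, 2↦6, 3↦6, 4↦1, 5↦5, 6↦4]  zeros at y ∈ ∅
  x = 1: [0↦5, 1↦5, 2↦2, 3↦3, 4↦1, 5↦3, 6↦2]  zeros at y ∈ ∅
  x = 2: [0↦0, 1↦6, 2↦4, 3↦1, 4↦4, 5↦6, 6↦0]  zeros at y ∈ {0, 6}
  x = 3: [0↦6, 1↦6, 2↦0, 3↦2, 4↦5, 5↦2, 6↦0]  zeros at y ∈ {2, 6}
  x = 4: [0↦4, 1↦0, 2↦6, 3↦1, 4↦6, 5↦0, 6↦4]  zeros at y ∈ {1, 5}
  x = 5: [0↦3, 1↦4, 2↦3, 3↦0, 4↦2, 5↦2, 6↦0]  zeros at y ∈ {3, 6}
  x = 6: [0↦5, 1↦6, 2↦0, 3↦1, 4↦2, 5↦3, 6↦4]  zeros at y ∈ {2}
Collecting zeros: affine points = {(2, 0), (2, 6), (3, 2), (3, 6), (4, 1), (4, 5), (5, 3), (5, 6), (6, 2)}.
Total count |C(F_7)_aff| = 9.


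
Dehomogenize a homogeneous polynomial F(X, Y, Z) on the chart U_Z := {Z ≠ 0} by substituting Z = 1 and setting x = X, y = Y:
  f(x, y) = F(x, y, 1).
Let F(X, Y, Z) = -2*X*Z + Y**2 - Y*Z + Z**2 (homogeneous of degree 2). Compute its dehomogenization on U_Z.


f(x, y) = -2*x + y**2 - y + 1

On U_Z we set Z = 1. Each monomial c·X^i·Y^j·Z^k in F becomes c·x^i·y^j·1^k = c·x^i·y^j.
Substituting Z = 1: F(X, Y, 1) = -2*x + y**2 - y + 1.
Note: deg(f) ≤ deg(F) = 2; strict inequality happens when F is divisible by Z (lost terms).


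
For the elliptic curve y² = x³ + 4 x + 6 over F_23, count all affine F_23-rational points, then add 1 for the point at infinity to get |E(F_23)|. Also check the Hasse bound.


Affine points = {(0, 11), (0, 12), (5, 6), (5, 17), (6, 4), (6, 19), (7, 3), (7, 20), (9, 9), (9, 14), (11, 1), (11, 22), (13, 1), (13, 22), (14, 0), (16, 7), (16, 16), (19, 8), (19, 15), (20, 6), (20, 17), (21, 6), (21, 17), (22, 1), (22, 22)}; affine count = 25; |E(F_23)| = 26.

Discriminant check: Δ ∝ 4a³ + 27b² = 4·4³ + 27·6² = 4·64 + 27·36 ≡ 9 (mod 23). Nonzero ⇒ E is nonsingular.
For each x ∈ F_23, compute rhs = x³ + 4·x + 6 mod 23, then count y ∈ F_23 with y² ≡ rhs.
  x = 0: rhs = 6, matching y values: 11, 12 (2 points).
  x = 1: rhs = 11, matching y values: none (0 points).
  x = 2: rhs = 22, matching y values: none (0 points).
  x = 3: rhs = 22, matching y values: none (0 points).
  x = 4: rhs = 17, matching y values: none (0 points).
  x = 5: rhs = 13, matching y values: 6, 17 (2 points).
  x = 6: rhs = 16, matching y values: 4, 19 (2 points).
  x = 7: rhs = 9, matching y values: 3, 20 (2 points).
  x = 8: rhs = 21, matching y values: none (0 points).
  x = 9: rhs = 12, matching y values: 9, 14 (2 points).
  x = 10: rhs = 11, matching y values: none (0 points).
  x = 11: rhs = 1, matching y values: 1, 22 (2 points).
  x = 12: rhs = 11, matching y values: none (0 points).
  x = 13: rhs = 1, matching y values: 1, 22 (2 points).
  x = 14: rhs = 0, matching y values: 0 (1 points).
  x = 15: rhs = 14, matching y values: none (0 points).
  x = 16: rhs = 3, matching y values: 7, 16 (2 points).
  x = 17: rhs = 19, matching y values: none (0 points).
  x = 18: rhs = 22, matching y values: none (0 points).
  x = 19: rhs = 18, matching y values: 8, 15 (2 points).
  x = 20: rhs = 13, matching y values: 6, 17 (2 points).
  x = 21: rhs = 13, matching y values: 6, 17 (2 points).
  x = 22: rhs = 1, matching y values: 1, 22 (2 points).
Total affine count: 25.
Full point count |E(F_23)| = 25 + 1 = 26.
Hasse bound: |26 − (23+1)| = |2| = 2 ≤ 2√23 ≈ 9.5917 ✓.


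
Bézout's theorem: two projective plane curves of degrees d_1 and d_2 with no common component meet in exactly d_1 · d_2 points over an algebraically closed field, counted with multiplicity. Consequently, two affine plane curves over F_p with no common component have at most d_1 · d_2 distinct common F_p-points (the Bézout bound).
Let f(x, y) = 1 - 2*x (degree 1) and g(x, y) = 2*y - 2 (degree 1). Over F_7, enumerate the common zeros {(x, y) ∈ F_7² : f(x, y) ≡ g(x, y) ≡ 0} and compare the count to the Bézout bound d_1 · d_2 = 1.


Common zeros: {(4, 1)}; count = 1; Bézout bound = 1.

deg(f) = 1, deg(g) = 1, so Bézout bound = 1.
Scan x ∈ F_7. For each x, list the y ∈ F_7 with f(x, y) ≡ 0 and those with g(x, y) ≡ 0 (mod 7); the common zeros in that column are the intersection.
  x = 0: f ≡ 0 at y ∈ ∅; g ≡ 0 at y ∈ {1}; common: ∅.
  x = 1: f ≡ 0 at y ∈ ∅; g ≡ 0 at y ∈ {1}; common: ∅.
  x = 2: f ≡ 0 at y ∈ ∅; g ≡ 0 at y ∈ {1}; common: ∅.
  x = 3: f ≡ 0 at y ∈ ∅; g ≡ 0 at y ∈ {1}; common: ∅.
  x = 4: f ≡ 0 at y ∈ {0, 1, 2, 3, 4, 5, 6}; g ≡ 0 at y ∈ {1}; common: {1}.
  x = 5: f ≡ 0 at y ∈ ∅; g ≡ 0 at y ∈ {1}; common: ∅.
  x = 6: f ≡ 0 at y ∈ ∅; g ≡ 0 at y ∈ {1}; common: ∅.
Collecting: common zeros = {(4, 1)}, so the count is 1.
Comparison with the Bézout bound: 1 ≤ 1 = deg(f)·deg(g), as expected for curves with no common component (the bound is attained).


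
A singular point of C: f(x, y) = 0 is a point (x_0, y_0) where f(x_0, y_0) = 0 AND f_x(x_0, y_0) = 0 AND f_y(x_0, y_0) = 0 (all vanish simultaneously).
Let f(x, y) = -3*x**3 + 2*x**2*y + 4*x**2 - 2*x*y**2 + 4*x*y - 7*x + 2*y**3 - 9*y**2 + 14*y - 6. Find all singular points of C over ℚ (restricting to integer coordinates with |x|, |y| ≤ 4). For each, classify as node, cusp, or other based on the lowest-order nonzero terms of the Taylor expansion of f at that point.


Singular points: {(1, 2)}; classification: node.

Compute partial derivatives:
  f_x = -9*x**2 + 4*x*y + 8*x - 2*y**2 + 4*y - 7.
  f_y = 2*x**2 - 4*x*y + 4*x + 6*y**2 - 18*y + 14.
Scan x_0 ∈ {−4, ..., 4}. For each x_0, f_y(x_0, y) is a polynomial in y; find its integer roots y ∈ {−4, ..., 4}, then test f_x and f at those candidates.
  x = -4: f_y(-4, y) = 6*y**2 - 2*y + 30; no integer root y with |y| ≤ 4.
  x = -3: f_y(-3, y) = 6*y**2 - 6*y + 20; no integer root y with |y| ≤ 4.
  x = -2: f_y(-2, y) = 6*y**2 - 10*y + 14; no integer root y with |y| ≤ 4.
  x = -1: f_y(-1, y) = 6*y**2 - 14*y + 12; no integer root y with |y| ≤ 4.
  x = 0: f_y(0, y) = 6*y**2 - 18*y + 14; no integer root y with |y| ≤ 4.
  x = 1: f_y(1, y) = 6*y**2 - 22*y + 20; vanishes at y ∈ {2}. (1, 2): f_x = 0, f = 0 — SINGULAR.
  x = 2: f_y(2, y) = 6*y**2 - 26*y + 30; no integer root y with |y| ≤ 4.
  x = 3: f_y(3, y) = 6*y**2 - 30*y + 44; no integer root y with |y| ≤ 4.
  x = 4: f_y(4, y) = 6*y**2 - 34*y + 62; no integer root y with |y| ≤ 4.
Only singular point on the grid: (1, 2).
Classify: substitute x = 1 + u, y = 2 + v and expand: f = -3*u**3 + 2*u**2*v - u**2 - 2*u*v**2 + 2*v**3 + v**2.
No constant or linear terms (consistent with a singular point). Quadratic part: -u**2 + v**2. Cubic part: -3*u**3 + 2*u**2*v - 2*u*v**2 + 2*v**3.
The quadratic part v**2 - u**2 = (v − u)(v + u) splits into two distinct linear factors, so there are two distinct tangent lines y − 2 = ±(x − 1) — this is a node (ordinary double point).
Classification: node.


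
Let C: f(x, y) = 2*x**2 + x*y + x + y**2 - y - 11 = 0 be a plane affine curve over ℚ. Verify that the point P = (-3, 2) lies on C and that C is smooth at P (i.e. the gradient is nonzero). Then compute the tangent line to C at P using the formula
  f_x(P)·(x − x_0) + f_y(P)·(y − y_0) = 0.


Tangent line at P: -9*x - 27 = 0.

Step 1: f(-3, 2) = 0, so P lies on C.
Step 2: partial derivatives
  f_x(x, y) = 4*x + y + 1, f_y(x, y) = x + 2*y - 1.
  f_x(P) = -9, f_y(P) = 0 (gradient nonzero, so P is smooth).
Step 3: tangent line at P: -9·(x − -3) + 0·(y − 2) = 0.
Expanding: -9*x - 27 = 0.


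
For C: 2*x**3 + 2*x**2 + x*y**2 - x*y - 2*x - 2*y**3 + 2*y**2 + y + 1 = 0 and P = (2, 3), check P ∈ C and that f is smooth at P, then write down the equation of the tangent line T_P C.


Tangent line at P: 36*x - 31*y + 21 = 0.

Step 1: f(2, 3) = 0, so P lies on C.
Step 2: partial derivatives
  f_x(x, y) = 6*x**2 + 4*x + y**2 - y - 2, f_y(x, y) = 2*x*y - x - 6*y**2 + 4*y + 1.
  f_x(P) = 36, f_y(P) = -31 (gradient nonzero, so P is smooth).
Step 3: tangent line at P: 36·(x − 2) + -31·(y − 3) = 0.
Expanding: 36*x - 31*y + 21 = 0.


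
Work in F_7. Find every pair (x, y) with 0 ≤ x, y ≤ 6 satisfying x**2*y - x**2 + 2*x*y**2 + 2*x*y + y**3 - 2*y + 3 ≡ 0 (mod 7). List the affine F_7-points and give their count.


Affine F_7-points: {(0, 2), (1, 5), (2, 2), (3, 1), (3, 6), (4, 6), (5, 5)}; count = 7.

For each of the 49 pairs (x, y) ∈ F_7², evaluate f(x, y) mod 7. Record the zeros.
  x = 0: [0↦3, 1↦2, 2↦0, 3↦3, 4↦3, 5↦6, 6↦4]  zeros at y ∈ {2}
  x = 1: [0↦2, 1↦6, 2↦6, 3↦1, 4↦4, 5↦0, 6↦2]  zeros at y ∈ {5}
  x = 2: [0↦6, 1↦3, 2↦0, 3↦3, 4↦4, 5↦2, 6↦3]  zeros at y ∈ {2}
  x = 3: [0↦1, 1↦0, 2↦3, 3↦2, 4↦3, 5↦5, 6↦0]  zeros at y ∈ {1, 6}
  x = 4: [0↦1, 1↦4, 2↦1, 3↦5, 4↦1, 5↦2, 6↦0]  zeros at y ∈ {6}
  x = 5: [0↦6, 1↦1, 2↦1, 3↦5, 4↦5, 5↦0, 6↦3]  zeros at y ∈ {5}
  x = 6: [0↦2, 1↦5, 2↦3, 3↦2, 4↦1, 5↦6, 6↦2]  zeros at y ∈ ∅
Collecting zeros: affine points = {(0, 2), (1, 5), (2, 2), (3, 1), (3, 6), (4, 6), (5, 5)}.
Total count |C(F_7)_aff| = 7.


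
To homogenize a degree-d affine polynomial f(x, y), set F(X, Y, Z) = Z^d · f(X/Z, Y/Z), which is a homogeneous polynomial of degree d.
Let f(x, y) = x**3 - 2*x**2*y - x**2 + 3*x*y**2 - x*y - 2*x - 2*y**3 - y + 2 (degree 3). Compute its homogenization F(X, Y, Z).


F(X, Y, Z) = X**3 - 2*X**2*Y - X**2*Z + 3*X*Y**2 - X*Y*Z - 2*X*Z**2 - 2*Y**3 - Y*Z**2 + 2*Z**3

deg(f) = 3.
Substitute x = X/Z, y = Y/Z into f, then multiply by Z^3.
  monomial 1·x^3·y^0 ↦ 1·X^3·Y^0·Z^0.
  monomial -2·x^2·y^1 ↦ -2·X^2·Y^1·Z^0.
  monomial -1·x^2·y^0 ↦ -1·X^2·Y^0·Z^1.
  monomial 3·x^1·y^2 ↦ 3·X^1·Y^2·Z^0.
  monomial -1·x^1·y^1 ↦ -1·X^1·Y^1·Z^1.
  monomial -2·x^1·y^0 ↦ -2·X^1·Y^0·Z^2.
  monomial -2·x^0·y^3 ↦ -2·X^0·Y^3·Z^0.
  monomial -1·x^0·y^1 ↦ -1·X^0·Y^1·Z^2.
  monomial 2·x^0·y^0 ↦ 2·X^0·Y^0·Z^3.
Collecting: F(X, Y, Z) = X**3 - 2*X**2*Y - X**2*Z + 3*X*Y**2 - X*Y*Z - 2*X*Z**2 - 2*Y**3 - Y*Z**2 + 2*Z**3.


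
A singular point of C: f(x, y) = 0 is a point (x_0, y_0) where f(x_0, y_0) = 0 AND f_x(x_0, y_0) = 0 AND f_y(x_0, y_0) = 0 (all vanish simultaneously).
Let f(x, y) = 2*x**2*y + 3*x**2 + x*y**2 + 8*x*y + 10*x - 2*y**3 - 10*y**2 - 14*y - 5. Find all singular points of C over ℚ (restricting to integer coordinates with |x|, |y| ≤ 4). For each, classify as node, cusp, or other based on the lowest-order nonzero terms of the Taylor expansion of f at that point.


Singular points: {(-1, -2)}; classification: node.

Compute partial derivatives:
  f_x = 4*x*y + 6*x + y**2 + 8*y + 10.
  f_y = 2*x**2 + 2*x*y + 8*x - 6*y**2 - 20*y - 14.
Scan x_0 ∈ {−4, ..., 4}. For each x_0, f_y(x_0, y) is a polynomial in y; find its integer roots y ∈ {−4, ..., 4}, then test f_x and f at those candidates.
  x = -4: f_y(-4, y) = -6*y**2 - 28*y - 14; no integer root y with |y| ≤ 4.
  x = -3: f_y(-3, y) = -6*y**2 - 26*y - 20; vanishes at y ∈ {-1}. (-3, -1): f_x = -3 ≠ 0.
  x = -2: f_y(-2, y) = -6*y**2 - 24*y - 22; no integer root y with |y| ≤ 4.
  x = -1: f_y(-1, y) = -6*y**2 - 22*y - 20; vanishes at y ∈ {-2}. (-1, -2): f_x = 0, f = 0 — SINGULAR.
  x = 0: f_y(0, y) = -6*y**2 - 20*y - 14; vanishes at y ∈ {-1}. (0, -1): f_x = 3 ≠ 0.
  x = 1: f_y(1, y) = -6*y**2 - 18*y - 4; no integer root y with |y| ≤ 4.
  x = 2: f_y(2, y) = -6*y**2 - 16*y + 10; no integer root y with |y| ≤ 4.
  x = 3: f_y(3, y) = -6*y**2 - 14*y + 28; no integer root y with |y| ≤ 4.
  x = 4: f_y(4, y) = -6*y**2 - 12*y + 50; no integer root y with |y| ≤ 4.
Only singular point on the grid: (-1, -2).
Classify: substitute x = -1 + u, y = -2 + v and expand: f = 2*u**2*v - u**2 + u*v**2 - 2*v**3 + v**2.
No constant or linear terms (consistent with a singular point). Quadratic part: -u**2 + v**2. Cubic part: 2*u**2*v + u*v**2 - 2*v**3.
The quadratic part v**2 - u**2 = (v − u)(v + u) splits into two distinct linear factors, so there are two distinct tangent lines y − -2 = ±(x − -1) — this is a node (ordinary double point).
Classification: node.


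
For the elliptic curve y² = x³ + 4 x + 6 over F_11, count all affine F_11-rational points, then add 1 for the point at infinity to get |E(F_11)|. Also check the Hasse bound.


Affine points = {(1, 0), (2, 0), (3, 1), (3, 10), (4, 3), (4, 8), (6, 2), (6, 9), (7, 5), (7, 6), (8, 0), (9, 1), (9, 10), (10, 1), (10, 10)}; affine count = 15; |E(F_11)| = 16.

Discriminant check: Δ ∝ 4a³ + 27b² = 4·4³ + 27·6² = 4·64 + 27·36 ≡ 7 (mod 11). Nonzero ⇒ E is nonsingular.
For each x ∈ F_11, compute rhs = x³ + 4·x + 6 mod 11, then count y ∈ F_11 with y² ≡ rhs.
  x = 0: rhs = 6, matching y values: none (0 points).
  x = 1: rhs = 0, matching y values: 0 (1 points).
  x = 2: rhs = 0, matching y values: 0 (1 points).
  x = 3: rhs = 1, matching y values: 1, 10 (2 points).
  x = 4: rhs = 9, matching y values: 3, 8 (2 points).
  x = 5: rhs = 8, matching y values: none (0 points).
  x = 6: rhs = 4, matching y values: 2, 9 (2 points).
  x = 7: rhs = 3, matching y values: 5, 6 (2 points).
  x = 8: rhs = 0, matching y values: 0 (1 points).
  x = 9: rhs = 1, matching y values: 1, 10 (2 points).
  x = 10: rhs = 1, matching y values: 1, 10 (2 points).
Total affine count: 15.
Full point count |E(F_11)| = 15 + 1 = 16.
Hasse bound: |16 − (11+1)| = |4| = 4 ≤ 2√11 ≈ 6.6332 ✓.


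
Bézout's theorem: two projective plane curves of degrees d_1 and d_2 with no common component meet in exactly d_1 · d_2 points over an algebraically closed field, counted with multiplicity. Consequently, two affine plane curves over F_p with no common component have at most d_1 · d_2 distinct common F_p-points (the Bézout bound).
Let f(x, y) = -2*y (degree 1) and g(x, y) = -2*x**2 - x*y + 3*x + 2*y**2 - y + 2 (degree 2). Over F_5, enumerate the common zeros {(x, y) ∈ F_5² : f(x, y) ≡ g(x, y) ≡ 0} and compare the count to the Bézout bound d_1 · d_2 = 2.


Common zeros: {(2, 0)}; count = 1; Bézout bound = 2.

deg(f) = 1, deg(g) = 2, so Bézout bound = 2.
Scan x ∈ F_5. For each x, list the y ∈ F_5 with f(x, y) ≡ 0 and those with g(x, y) ≡ 0 (mod 5); the common zeros in that column are the intersection.
  x = 0: f ≡ 0 at y ∈ {0}; g ≡ 0 at y ∈ {4}; common: ∅.
  x = 1: f ≡ 0 at y ∈ {0}; g ≡ 0 at y ∈ {3}; common: ∅.
  x = 2: f ≡ 0 at y ∈ {0}; g ≡ 0 at y ∈ {0, 4}; common: {0}.
  x = 3: f ≡ 0 at y ∈ {0}; g ≡ 0 at y ∈ ∅; common: ∅.
  x = 4: f ≡ 0 at y ∈ {0}; g ≡ 0 at y ∈ {2, 3}; common: ∅.
Collecting: common zeros = {(2, 0)}, so the count is 1.
Comparison with the Bézout bound: 1 ≤ 2 = deg(f)·deg(g), as expected for curves with no common component (the affine F_5-count falls short of the bound because intersections may lie at infinity, over extension fields, or carry multiplicity).


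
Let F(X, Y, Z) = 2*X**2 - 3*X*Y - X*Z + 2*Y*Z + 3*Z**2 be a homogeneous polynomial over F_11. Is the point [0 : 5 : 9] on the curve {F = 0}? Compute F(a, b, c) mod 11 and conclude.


F(0,5,9) ≡ 3 (mod 11); P is NOT on the curve.

Evaluate F(0, 5, 9) term-by-term (mod 11).
  2*X**2 ↦ 2·0·1·1 = 0
  -3*X*Y ↦ -3·0·5·1 = 0
  -X*Z ↦ -1·0·1·9 = 0
  2*Y*Z ↦ 2·1·5·9 = 90
  3*Z**2 ↦ 3·1·1·81 = 243
Sum: F(0, 5, 9) = (0) + (0) + (0) + (90) + (243) = 333.
Reducing mod 11: 333 ≡ 3 (mod 11).
Since F(a, b, c) ≡ 3 ≠ 0 (mod 11), P does NOT lie on the curve.


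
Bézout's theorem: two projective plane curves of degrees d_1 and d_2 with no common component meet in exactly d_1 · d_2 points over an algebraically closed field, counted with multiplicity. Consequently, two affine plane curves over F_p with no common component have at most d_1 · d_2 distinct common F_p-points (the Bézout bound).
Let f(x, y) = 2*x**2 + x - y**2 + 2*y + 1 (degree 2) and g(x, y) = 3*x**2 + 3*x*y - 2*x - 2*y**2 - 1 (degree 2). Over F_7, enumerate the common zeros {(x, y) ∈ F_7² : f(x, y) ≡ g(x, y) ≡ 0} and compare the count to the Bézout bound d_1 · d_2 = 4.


Common zeros: ∅; count = 0; Bézout bound = 4.

deg(f) = 2, deg(g) = 2, so Bézout bound = 4.
Scan x ∈ F_7. For each x, list the y ∈ F_7 with f(x, y) ≡ 0 and those with g(x, y) ≡ 0 (mod 7); the common zeros in that column are the intersection.
  x = 0: f ≡ 0 at y ∈ {4, 5}; g ≡ 0 at y ∈ ∅; common: ∅.
  x = 1: f ≡ 0 at y ∈ ∅; g ≡ 0 at y ∈ {0, 5}; common: ∅.
  x = 2: f ≡ 0 at y ∈ ∅; g ≡ 0 at y ∈ {0, 3}; common: ∅.
  x = 3: f ≡ 0 at y ∈ {4, 5}; g ≡ 0 at y ∈ ∅; common: ∅.
  x = 4: f ≡ 0 at y ∈ ∅; g ≡ 0 at y ∈ {1, 5}; common: ∅.
  x = 5: f ≡ 0 at y ∈ {0, 2}; g ≡ 0 at y ∈ {1, 3}; common: ∅.
  x = 6: f ≡ 0 at y ∈ ∅; g ≡ 0 at y ∈ ∅; common: ∅.
Collecting: common zeros = ∅, so the count is 0.
Comparison with the Bézout bound: 0 ≤ 4 = deg(f)·deg(g), as expected for curves with no common component (the affine F_7-count falls short of the bound because intersections may lie at infinity, over extension fields, or carry multiplicity).


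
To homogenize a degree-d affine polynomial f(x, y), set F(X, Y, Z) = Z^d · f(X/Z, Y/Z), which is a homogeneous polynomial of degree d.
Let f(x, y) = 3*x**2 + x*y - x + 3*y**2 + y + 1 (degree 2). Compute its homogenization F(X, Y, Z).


F(X, Y, Z) = 3*X**2 + X*Y - X*Z + 3*Y**2 + Y*Z + Z**2

deg(f) = 2.
Substitute x = X/Z, y = Y/Z into f, then multiply by Z^2.
  monomial 3·x^2·y^0 ↦ 3·X^2·Y^0·Z^0.
  monomial 1·x^1·y^1 ↦ 1·X^1·Y^1·Z^0.
  monomial -1·x^1·y^0 ↦ -1·X^1·Y^0·Z^1.
  monomial 3·x^0·y^2 ↦ 3·X^0·Y^2·Z^0.
  monomial 1·x^0·y^1 ↦ 1·X^0·Y^1·Z^1.
  monomial 1·x^0·y^0 ↦ 1·X^0·Y^0·Z^2.
Collecting: F(X, Y, Z) = 3*X**2 + X*Y - X*Z + 3*Y**2 + Y*Z + Z**2.


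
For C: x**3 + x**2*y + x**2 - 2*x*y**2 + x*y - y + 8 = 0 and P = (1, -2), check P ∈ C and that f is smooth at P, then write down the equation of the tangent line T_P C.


Tangent line at P: -9*x + 9*y + 27 = 0.

Step 1: f(1, -2) = 0, so P lies on C.
Step 2: partial derivatives
  f_x(x, y) = 3*x**2 + 2*x*y + 2*x - 2*y**2 + y, f_y(x, y) = x**2 - 4*x*y + x - 1.
  f_x(P) = -9, f_y(P) = 9 (gradient nonzero, so P is smooth).
Step 3: tangent line at P: -9·(x − 1) + 9·(y − -2) = 0.
Expanding: -9*x + 9*y + 27 = 0.


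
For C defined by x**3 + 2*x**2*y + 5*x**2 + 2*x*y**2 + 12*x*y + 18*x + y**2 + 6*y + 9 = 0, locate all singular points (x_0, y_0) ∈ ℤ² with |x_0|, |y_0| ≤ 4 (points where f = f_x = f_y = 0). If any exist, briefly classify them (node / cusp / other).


Singular points: {(0, -3)}; classification: node.

Compute partial derivatives:
  f_x = 3*x**2 + 4*x*y + 10*x + 2*y**2 + 12*y + 18.
  f_y = 2*x**2 + 4*x*y + 12*x + 2*y + 6.
Scan x_0 ∈ {−4, ..., 4}. For each x_0, f_y(x_0, y) is a polynomial in y; find its integer roots y ∈ {−4, ..., 4}, then test f_x and f at those candidates.
  x = -4: f_y(-4, y) = -14*y - 10; no integer root y with |y| ≤ 4.
  x = -3: f_y(-3, y) = -10*y - 12; no integer root y with |y| ≤ 4.
  x = -2: f_y(-2, y) = -6*y - 10; no integer root y with |y| ≤ 4.
  x = -1: f_y(-1, y) = -2*y - 4; vanishes at y ∈ {-2}. (-1, -2): f_x = 3 ≠ 0.
  x = 0: f_y(0, y) = 2*y + 6; vanishes at y ∈ {-3}. (0, -3): f_x = 0, f = 0 — SINGULAR.
  x = 1: f_y(1, y) = 6*y + 20; no integer root y with |y| ≤ 4.
  x = 2: f_y(2, y) = 10*y + 38; no integer root y with |y| ≤ 4.
  x = 3: f_y(3, y) = 14*y + 60; no integer root y with |y| ≤ 4.
  x = 4: f_y(4, y) = 18*y + 86; no integer root y with |y| ≤ 4.
Only singular point on the grid: (0, -3).
Classify: substitute x = 0 + u, y = -3 + v and expand: f = u**3 + 2*u**2*v - u**2 + 2*u*v**2 + v**2.
No constant or linear terms (consistent with a singular point). Quadratic part: -u**2 + v**2. Cubic part: u**3 + 2*u**2*v + 2*u*v**2.
The quadratic part v**2 - u**2 = (v − u)(v + u) splits into two distinct linear factors, so there are two distinct tangent lines y − -3 = ±(x − 0) — this is a node (ordinary double point).
Classification: node.


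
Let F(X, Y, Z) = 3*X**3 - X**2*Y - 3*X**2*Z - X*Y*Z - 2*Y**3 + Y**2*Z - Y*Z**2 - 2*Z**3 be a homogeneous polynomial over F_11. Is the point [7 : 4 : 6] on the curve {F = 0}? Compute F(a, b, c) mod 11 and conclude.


F(7,4,6) ≡ 0 (mod 11); P is on the curve.

Evaluate F(7, 4, 6) term-by-term (mod 11).
  3*X**3 ↦ 3·343·1·1 = 1029
  -X**2*Y ↦ -1·49·4·1 = -196
  -3*X**2*Z ↦ -3·49·1·6 = -882
  -X*Y*Z ↦ -1·7·4·6 = -168
  -2*Y**3 ↦ -2·1·64·1 = -128
  Y**2*Z ↦ 1·1·16·6 = 96
  -Y*Z**2 ↦ -1·1·4·36 = -144
  -2*Z**3 ↦ -2·1·1·216 = -432
Sum: F(7, 4, 6) = (1029) + (-196) + (-882) + (-168) + (-128) + (96) + (-144) + (-432) = -825.
Reducing mod 11: -825 ≡ 0 (mod 11).
Since F(a, b, c) ≡ 0 (mod 11), P lies on the curve.


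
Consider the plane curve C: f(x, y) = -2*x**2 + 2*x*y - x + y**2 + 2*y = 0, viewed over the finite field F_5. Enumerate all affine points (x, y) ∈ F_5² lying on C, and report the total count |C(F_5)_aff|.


Affine F_5-points: {(0, 0), (0, 3), (2, 0), (2, 4), (4, 1), (4, 4)}; count = 6.

For each of the 25 pairs (x, y) ∈ F_5², evaluate f(x, y) mod 5. Record the zeros.
  x = 0: [0↦0, 1↦3, 2↦3, 3↦0, 4↦4]  zeros at y ∈ {0, 3}
  x = 1: [0↦2, 1↦2, 2↦4, 3↦3, 4↦4]  zeros at y ∈ ∅
  x = 2: [0↦0, 1↦2, 2↦1, 3↦2, 4↦0]  zeros at y ∈ {0, 4}
  x = 3: [0↦4, 1↦3, 2↦4, 3↦2, 4↦2]  zeros at y ∈ ∅
  x = 4: [0↦4, 1↦0, 2↦3, 3↦3, 4↦0]  zeros at y ∈ {1, 4}
Collecting zeros: affine points = {(0, 0), (0, 3), (2, 0), (2, 4), (4, 1), (4, 4)}.
Total count |C(F_5)_aff| = 6.


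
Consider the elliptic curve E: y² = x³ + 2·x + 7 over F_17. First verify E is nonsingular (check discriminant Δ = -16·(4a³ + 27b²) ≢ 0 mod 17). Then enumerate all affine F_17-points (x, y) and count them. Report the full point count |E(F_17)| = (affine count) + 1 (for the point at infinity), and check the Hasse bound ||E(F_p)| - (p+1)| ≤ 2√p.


Affine points = {(2, 6), (2, 11), (8, 5), (8, 12), (11, 0), (12, 5), (12, 12), (14, 5), (14, 12), (16, 2), (16, 15)}; affine count = 11; |E(F_17)| = 12.

Discriminant check: Δ ∝ 4a³ + 27b² = 4·2³ + 27·7² = 4·8 + 27·49 ≡ 12 (mod 17). Nonzero ⇒ E is nonsingular.
For each x ∈ F_17, compute rhs = x³ + 2·x + 7 mod 17, then count y ∈ F_17 with y² ≡ rhs.
  x = 0: rhs = 7, matching y values: none (0 points).
  x = 1: rhs = 10, matching y values: none (0 points).
  x = 2: rhs = 2, matching y values: 6, 11 (2 points).
  x = 3: rhs = 6, matching y values: none (0 points).
  x = 4: rhs = 11, matching y values: none (0 points).
  x = 5: rhs = 6, matching y values: none (0 points).
  x = 6: rhs = 14, matching y values: none (0 points).
  x = 7: rhs = 7, matching y values: none (0 points).
  x = 8: rhs = 8, matching y values: 5, 12 (2 points).
  x = 9: rhs = 6, matching y values: none (0 points).
  x = 10: rhs = 7, matching y values: none (0 points).
  x = 11: rhs = 0, matching y values: 0 (1 points).
  x = 12: rhs = 8, matching y values: 5, 12 (2 points).
  x = 13: rhs = 3, matching y values: none (0 points).
  x = 14: rhs = 8, matching y values: 5, 12 (2 points).
  x = 15: rhs = 12, matching y values: none (0 points).
  x = 16: rhs = 4, matching y values: 2, 15 (2 points).
Total affine count: 11.
Full point count |E(F_17)| = 11 + 1 = 12.
Hasse bound: |12 − (17+1)| = |-6| = 6 ≤ 2√17 ≈ 8.2462 ✓.


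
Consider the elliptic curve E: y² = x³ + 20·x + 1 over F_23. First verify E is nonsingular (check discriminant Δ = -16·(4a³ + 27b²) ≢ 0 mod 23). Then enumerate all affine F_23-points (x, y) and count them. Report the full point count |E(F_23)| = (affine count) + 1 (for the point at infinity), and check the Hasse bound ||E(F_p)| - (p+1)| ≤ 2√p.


Affine points = {(0, 1), (0, 22), (2, 7), (2, 16), (7, 1), (7, 22), (8, 11), (8, 12), (9, 6), (9, 17), (14, 9), (14, 14), (16, 1), (16, 22), (18, 11), (18, 12), (19, 8), (19, 15), (20, 11), (20, 12), (22, 7), (22, 16)}; affine count = 22; |E(F_23)| = 23.

Discriminant check: Δ ∝ 4a³ + 27b² = 4·20³ + 27·1² = 4·8000 + 27·1 ≡ 11 (mod 23). Nonzero ⇒ E is nonsingular.
For each x ∈ F_23, compute rhs = x³ + 20·x + 1 mod 23, then count y ∈ F_23 with y² ≡ rhs.
  x = 0: rhs = 1, matching y values: 1, 22 (2 points).
  x = 1: rhs = 22, matching y values: none (0 points).
  x = 2: rhs = 3, matching y values: 7, 16 (2 points).
  x = 3: rhs = 19, matching y values: none (0 points).
  x = 4: rhs = 7, matching y values: none (0 points).
  x = 5: rhs = 19, matching y values: none (0 points).
  x = 6: rhs = 15, matching y values: none (0 points).
  x = 7: rhs = 1, matching y values: 1, 22 (2 points).
  x = 8: rhs = 6, matching y values: 11, 12 (2 points).
  x = 9: rhs = 13, matching y values: 6, 17 (2 points).
  x = 10: rhs = 5, matching y values: none (0 points).
  x = 11: rhs = 11, matching y values: none (0 points).
  x = 12: rhs = 14, matching y values: none (0 points).
  x = 13: rhs = 20, matching y values: none (0 points).
  x = 14: rhs = 12, matching y values: 9, 14 (2 points).
  x = 15: rhs = 19, matching y values: none (0 points).
  x = 16: rhs = 1, matching y values: 1, 22 (2 points).
  x = 17: rhs = 10, matching y values: none (0 points).
  x = 18: rhs = 6, matching y values: 11, 12 (2 points).
  x = 19: rhs = 18, matching y values: 8, 15 (2 points).
  x = 20: rhs = 6, matching y values: 11, 12 (2 points).
  x = 21: rhs = 22, matching y values: none (0 points).
  x = 22: rhs = 3, matching y values: 7, 16 (2 points).
Total affine count: 22.
Full point count |E(F_23)| = 22 + 1 = 23.
Hasse bound: |23 − (23+1)| = |-1| = 1 ≤ 2√23 ≈ 9.5917 ✓.


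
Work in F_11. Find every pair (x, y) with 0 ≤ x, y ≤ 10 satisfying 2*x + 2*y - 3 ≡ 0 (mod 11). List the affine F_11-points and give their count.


Affine F_11-points: {(0, 7), (1, 6), (2, 5), (3, 4), (4, 3), (5, 2), (6, 1), (7, 0), (8, 10), (9, 9), (10, 8)}; count = 11.

For each of the 121 pairs (x, y) ∈ F_11², evaluate f(x, y) mod 11. Record the zeros.
  x = 0: [0↦8, 1↦10, 2↦1, 3↦3, 4↦5, 5↦7, 6↦9, 7↦0, 8↦2, 9↦4, 10↦6]  zeros at y ∈ {7}
  x = 1: [0↦10, 1↦1, 2↦3, 3↦5, 4↦7, 5↦9, 6↦0, 7↦2, 8↦4, 9↦6, 10↦8]  zeros at y ∈ {6}
  x = 2: [0↦1, 1↦3, 2↦5, 3↦7, 4↦9, 5↦0, 6↦2, 7↦4, 8↦6, 9↦8, 10↦10]  zeros at y ∈ {5}
  x = 3: [0↦3, 1↦5, 2↦7, 3↦9, 4↦0, 5↦2, 6↦4, 7↦6, 8↦8, 9↦10, 10↦1]  zeros at y ∈ {4}
  x = 4: [0↦5, 1↦7, 2↦9, 3↦0, 4↦2, 5↦4, 6↦6, 7↦8, 8↦10, 9↦1, 10↦3]  zeros at y ∈ {3}
  x = 5: [0↦7, 1↦9, 2↦0, 3↦2, 4↦4, 5↦6, 6↦8, 7↦10, 8↦1, 9↦3, 10↦5]  zeros at y ∈ {2}
  x = 6: [0↦9, 1↦0, 2↦2, 3↦4, 4↦6, 5↦8, 6↦10, 7↦1, 8↦3, 9↦5, 10↦7]  zeros at y ∈ {1}
  x = 7: [0↦0, 1↦2, 2↦4, 3↦6, 4↦8, 5↦10, 6↦1, 7↦3, 8↦5, 9↦7, 10↦9]  zeros at y ∈ {0}
  x = 8: [0↦2, 1↦4, 2↦6, 3↦8, 4↦10, 5↦1, 6↦3, 7↦5, 8↦7, 9↦9, 10↦0]  zeros at y ∈ {10}
  x = 9: [0↦4, 1↦6, 2↦8, 3↦10, 4↦1, 5↦3, 6↦5, 7↦7, 8↦9, 9↦0, 10↦2]  zeros at y ∈ {9}
  x = 10: [0↦6, 1↦8, 2↦10, 3↦1, 4↦3, 5↦5, 6↦7, 7↦9, 8↦0, 9↦2, 10↦4]  zeros at y ∈ {8}
Collecting zeros: affine points = {(0, 7), (1, 6), (2, 5), (3, 4), (4, 3), (5, 2), (6, 1), (7, 0), (8, 10), (9, 9), (10, 8)}.
Total count |C(F_11)_aff| = 11.


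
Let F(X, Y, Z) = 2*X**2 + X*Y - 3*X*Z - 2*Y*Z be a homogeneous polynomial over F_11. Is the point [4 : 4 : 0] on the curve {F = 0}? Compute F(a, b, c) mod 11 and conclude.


F(4,4,0) ≡ 4 (mod 11); P is NOT on the curve.

Evaluate F(4, 4, 0) term-by-term (mod 11).
  2*X**2 ↦ 2·16·1·1 = 32
  X*Y ↦ 1·4·4·1 = 16
  -3*X*Z ↦ -3·4·1·0 = 0
  -2*Y*Z ↦ -2·1·4·0 = 0
Sum: F(4, 4, 0) = (32) + (16) + (0) + (0) = 48.
Reducing mod 11: 48 ≡ 4 (mod 11).
Since F(a, b, c) ≡ 4 ≠ 0 (mod 11), P does NOT lie on the curve.


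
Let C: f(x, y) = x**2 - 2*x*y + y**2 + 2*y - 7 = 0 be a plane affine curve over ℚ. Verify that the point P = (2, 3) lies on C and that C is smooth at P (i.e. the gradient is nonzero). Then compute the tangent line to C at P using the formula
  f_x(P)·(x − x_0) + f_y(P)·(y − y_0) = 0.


Tangent line at P: -2*x + 4*y - 8 = 0.

Step 1: f(2, 3) = 0, so P lies on C.
Step 2: partial derivatives
  f_x(x, y) = 2*x - 2*y, f_y(x, y) = -2*x + 2*y + 2.
  f_x(P) = -2, f_y(P) = 4 (gradient nonzero, so P is smooth).
Step 3: tangent line at P: -2·(x − 2) + 4·(y − 3) = 0.
Expanding: -2*x + 4*y - 8 = 0.


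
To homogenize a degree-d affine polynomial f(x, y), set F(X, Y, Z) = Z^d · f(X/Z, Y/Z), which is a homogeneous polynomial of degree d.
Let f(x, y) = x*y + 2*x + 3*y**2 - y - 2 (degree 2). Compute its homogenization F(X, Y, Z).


F(X, Y, Z) = X*Y + 2*X*Z + 3*Y**2 - Y*Z - 2*Z**2

deg(f) = 2.
Substitute x = X/Z, y = Y/Z into f, then multiply by Z^2.
  monomial 1·x^1·y^1 ↦ 1·X^1·Y^1·Z^0.
  monomial 2·x^1·y^0 ↦ 2·X^1·Y^0·Z^1.
  monomial 3·x^0·y^2 ↦ 3·X^0·Y^2·Z^0.
  monomial -1·x^0·y^1 ↦ -1·X^0·Y^1·Z^1.
  monomial -2·x^0·y^0 ↦ -2·X^0·Y^0·Z^2.
Collecting: F(X, Y, Z) = X*Y + 2*X*Z + 3*Y**2 - Y*Z - 2*Z**2.


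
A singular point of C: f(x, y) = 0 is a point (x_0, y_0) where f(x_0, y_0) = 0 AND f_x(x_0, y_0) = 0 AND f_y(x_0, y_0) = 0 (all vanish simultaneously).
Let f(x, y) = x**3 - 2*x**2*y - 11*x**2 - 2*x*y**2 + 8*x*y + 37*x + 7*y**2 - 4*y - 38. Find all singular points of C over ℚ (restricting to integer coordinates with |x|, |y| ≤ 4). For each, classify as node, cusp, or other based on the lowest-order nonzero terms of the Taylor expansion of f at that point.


Singular points: {(3, -1)}; classification: cusp.

Compute partial derivatives:
  f_x = 3*x**2 - 4*x*y - 22*x - 2*y**2 + 8*y + 37.
  f_y = -2*x**2 - 4*x*y + 8*x + 14*y - 4.
Scan x_0 ∈ {−4, ..., 4}. For each x_0, f_y(x_0, y) is a polynomial in y; find its integer roots y ∈ {−4, ..., 4}, then test f_x and f at those candidates.
  x = -4: f_y(-4, y) = 30*y - 68; no integer root y with |y| ≤ 4.
  x = -3: f_y(-3, y) = 26*y - 46; no integer root y with |y| ≤ 4.
  x = -2: f_y(-2, y) = 22*y - 28; no integer root y with |y| ≤ 4.
  x = -1: f_y(-1, y) = 18*y - 14; no integer root y with |y| ≤ 4.
  x = 0: f_y(0, y) = 14*y - 4; no integer root y with |y| ≤ 4.
  x = 1: f_y(1, y) = 10*y + 2; no integer root y with |y| ≤ 4.
  x = 2: f_y(2, y) = 6*y + 4; no integer root y with |y| ≤ 4.
  x = 3: f_y(3, y) = 2*y + 2; vanishes at y ∈ {-1}. (3, -1): f_x = 0, f = 0 — SINGULAR.
  x = 4: f_y(4, y) = -2*y - 4; vanishes at y ∈ {-2}. (4, -2): f_x = 5 ≠ 0.
Only singular point on the grid: (3, -1).
Classify: substitute x = 3 + u, y = -1 + v and expand: f = u**3 - 2*u**2*v - 2*u*v**2 + v**2.
No constant or linear terms (consistent with a singular point). Quadratic part: v**2. Cubic part: u**3 - 2*u**2*v - 2*u*v**2.
The quadratic part v**2 is a perfect square, so there is a single (double) tangent line v = 0, i.e. y = -1. Restricting the cubic part to that line (v = 0) leaves u**3 ≠ 0, so f is not divisible by v and the branch is v² ≈ -u**3 to lowest order — this is a cusp.
Classification: cusp.


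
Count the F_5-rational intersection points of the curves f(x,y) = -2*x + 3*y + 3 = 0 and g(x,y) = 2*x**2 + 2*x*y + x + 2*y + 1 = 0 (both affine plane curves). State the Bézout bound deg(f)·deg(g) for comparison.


Common zeros: {(3, 1)}; count = 1; Bézout bound = 2.

deg(f) = 1, deg(g) = 2, so Bézout bound = 2.
Scan x ∈ F_5. For each x, list the y ∈ F_5 with f(x, y) ≡ 0 and those with g(x, y) ≡ 0 (mod 5); the common zeros in that column are the intersection.
  x = 0: f ≡ 0 at y ∈ {4}; g ≡ 0 at y ∈ {2}; common: ∅.
  x = 1: f ≡ 0 at y ∈ {3}; g ≡ 0 at y ∈ {4}; common: ∅.
  x = 2: f ≡ 0 at y ∈ {2}; g ≡ 0 at y ∈ {4}; common: ∅.
  x = 3: f ≡ 0 at y ∈ {1}; g ≡ 0 at y ∈ {1}; common: {1}.
  x = 4: f ≡ 0 at y ∈ {0}; g ≡ 0 at y ∈ ∅; common: ∅.
Collecting: common zeros = {(3, 1)}, so the count is 1.
Comparison with the Bézout bound: 1 ≤ 2 = deg(f)·deg(g), as expected for curves with no common component (the affine F_5-count falls short of the bound because intersections may lie at infinity, over extension fields, or carry multiplicity).


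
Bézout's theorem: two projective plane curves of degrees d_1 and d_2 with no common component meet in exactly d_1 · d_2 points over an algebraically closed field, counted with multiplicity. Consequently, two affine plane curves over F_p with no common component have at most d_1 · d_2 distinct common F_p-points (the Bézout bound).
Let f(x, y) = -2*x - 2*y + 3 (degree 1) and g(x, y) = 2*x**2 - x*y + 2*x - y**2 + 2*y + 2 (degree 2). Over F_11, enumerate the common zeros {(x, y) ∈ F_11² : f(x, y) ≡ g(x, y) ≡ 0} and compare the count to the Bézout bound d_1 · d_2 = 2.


Common zeros: {(0, 7), (2, 5)}; count = 2; Bézout bound = 2.

deg(f) = 1, deg(g) = 2, so Bézout bound = 2.
Scan x ∈ F_11. For each x, list the y ∈ F_11 with f(x, y) ≡ 0 and those with g(x, y) ≡ 0 (mod 11); the common zeros in that column are the intersection.
  x = 0: f ≡ 0 at y ∈ {7}; g ≡ 0 at y ∈ {6, 7}; common: {7}.
  x = 1: f ≡ 0 at y ∈ {6}; g ≡ 0 at y ∈ {3, 9}; common: ∅.
  x = 2: f ≡ 0 at y ∈ {5}; g ≡ 0 at y ∈ {5, 6}; common: {5}.
  x = 3: f ≡ 0 at y ∈ {4}; g ≡ 0 at y ∈ ∅; common: ∅.
  x = 4: f ≡ 0 at y ∈ {3}; g ≡ 0 at y ∈ ∅; common: ∅.
  x = 5: f ≡ 0 at y ∈ {2}; g ≡ 0 at y ∈ {3, 5}; common: ∅.
  x = 6: f ≡ 0 at y ∈ {1}; g ≡ 0 at y ∈ ∅; common: ∅.
  x = 7: f ≡ 0 at y ∈ {0}; g ≡ 0 at y ∈ ∅; common: ∅.
  x = 8: f ≡ 0 at y ∈ {10}; g ≡ 0 at y ∈ {7, 9}; common: ∅.
  x = 9: f ≡ 0 at y ∈ {9}; g ≡ 0 at y ∈ ∅; common: ∅.
  x = 10: f ≡ 0 at y ∈ {8}; g ≡ 0 at y ∈ ∅; common: ∅.
Collecting: common zeros = {(0, 7), (2, 5)}, so the count is 2.
Comparison with the Bézout bound: 2 ≤ 2 = deg(f)·deg(g), as expected for curves with no common component (the bound is attained).
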